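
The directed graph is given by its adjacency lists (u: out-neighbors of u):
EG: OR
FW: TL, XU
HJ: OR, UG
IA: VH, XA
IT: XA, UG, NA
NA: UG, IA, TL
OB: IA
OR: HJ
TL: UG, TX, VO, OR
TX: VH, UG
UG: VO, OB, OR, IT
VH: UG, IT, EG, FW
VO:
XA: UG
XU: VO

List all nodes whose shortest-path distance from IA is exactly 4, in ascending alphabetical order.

HJ, TX

Level 0: IA
Level 1: VH, XA
Level 2: EG, FW, IT, UG
Level 3: NA, OB, OR, TL, VO, XU
Level 4: HJ, TX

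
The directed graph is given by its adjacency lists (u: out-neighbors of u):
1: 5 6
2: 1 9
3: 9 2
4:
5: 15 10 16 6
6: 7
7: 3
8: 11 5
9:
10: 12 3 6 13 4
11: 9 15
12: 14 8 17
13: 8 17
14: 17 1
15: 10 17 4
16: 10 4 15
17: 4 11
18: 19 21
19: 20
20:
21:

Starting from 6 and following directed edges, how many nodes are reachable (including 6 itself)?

BFS from 6 visits: 6, 7, 3, 9, 2, 1, 5, 15, 10, 16, 17, 4, 12, 13, 11, 14, 8
Reachable nodes: 17 of 21 total.

17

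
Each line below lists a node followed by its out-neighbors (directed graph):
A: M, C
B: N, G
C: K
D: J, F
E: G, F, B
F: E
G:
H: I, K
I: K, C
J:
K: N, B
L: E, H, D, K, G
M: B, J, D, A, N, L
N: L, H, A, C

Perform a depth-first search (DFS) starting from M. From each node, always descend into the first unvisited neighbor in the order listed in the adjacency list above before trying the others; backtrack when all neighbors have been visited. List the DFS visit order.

M -> B -> N -> L -> E -> G -> F -> H -> I -> K -> C -> D -> J -> A

Visit M
M → B
B → N
N → L
L → E
E → G
E → F
L → H
H → I
I → K
I → C
L → D
D → J
N → A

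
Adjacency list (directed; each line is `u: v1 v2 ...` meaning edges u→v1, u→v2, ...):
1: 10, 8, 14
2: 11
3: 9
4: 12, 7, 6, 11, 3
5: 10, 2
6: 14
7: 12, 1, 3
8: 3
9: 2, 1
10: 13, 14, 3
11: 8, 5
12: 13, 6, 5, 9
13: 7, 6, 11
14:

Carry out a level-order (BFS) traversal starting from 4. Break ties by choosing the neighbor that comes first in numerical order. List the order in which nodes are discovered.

4 -> 3 -> 6 -> 7 -> 11 -> 12 -> 9 -> 14 -> 1 -> 5 -> 8 -> 13 -> 2 -> 10

Visit 4; enqueue 3, 6, 7, 11, 12 → queue [3, 6, 7, 11, 12]
Visit 3; enqueue 9 → queue [6, 7, 11, 12, 9]
Visit 6; enqueue 14 → queue [7, 11, 12, 9, 14]
Visit 7; enqueue 1 → queue [11, 12, 9, 14, 1]
Visit 11; enqueue 5, 8 → queue [12, 9, 14, 1, 5, 8]
Visit 12; enqueue 13 → queue [9, 14, 1, 5, 8, 13]
Visit 9; enqueue 2 → queue [14, 1, 5, 8, 13, 2]
Visit 14 → queue [1, 5, 8, 13, 2]
Visit 1; enqueue 10 → queue [5, 8, 13, 2, 10]
Visit 5 → queue [8, 13, 2, 10]
Visit 8 → queue [13, 2, 10]
Visit 13 → queue [2, 10]
Visit 2 → queue [10]
Visit 10 → queue []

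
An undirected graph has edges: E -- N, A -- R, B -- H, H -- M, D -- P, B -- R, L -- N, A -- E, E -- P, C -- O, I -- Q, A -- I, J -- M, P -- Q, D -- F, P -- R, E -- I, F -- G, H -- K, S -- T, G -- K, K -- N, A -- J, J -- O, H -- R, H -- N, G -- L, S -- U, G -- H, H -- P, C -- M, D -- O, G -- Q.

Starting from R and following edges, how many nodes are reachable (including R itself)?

18

BFS from R visits: R, A, B, H, P, E, I, J, G, K, M, N, D, Q, O, F, L, C
Reachable nodes: 18 of 21 total.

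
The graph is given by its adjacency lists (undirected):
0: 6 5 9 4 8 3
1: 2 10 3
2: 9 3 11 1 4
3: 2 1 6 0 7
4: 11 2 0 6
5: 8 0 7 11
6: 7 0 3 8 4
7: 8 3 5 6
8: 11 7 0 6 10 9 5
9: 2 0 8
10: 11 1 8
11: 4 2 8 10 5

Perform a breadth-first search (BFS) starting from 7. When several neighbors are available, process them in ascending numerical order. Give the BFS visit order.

Visit 7; enqueue 3, 5, 6, 8 → queue [3, 5, 6, 8]
Visit 3; enqueue 0, 1, 2 → queue [5, 6, 8, 0, 1, 2]
Visit 5; enqueue 11 → queue [6, 8, 0, 1, 2, 11]
Visit 6; enqueue 4 → queue [8, 0, 1, 2, 11, 4]
Visit 8; enqueue 9, 10 → queue [0, 1, 2, 11, 4, 9, 10]
Visit 0 → queue [1, 2, 11, 4, 9, 10]
Visit 1 → queue [2, 11, 4, 9, 10]
Visit 2 → queue [11, 4, 9, 10]
Visit 11 → queue [4, 9, 10]
Visit 4 → queue [9, 10]
Visit 9 → queue [10]
Visit 10 → queue []

7, 3, 5, 6, 8, 0, 1, 2, 11, 4, 9, 10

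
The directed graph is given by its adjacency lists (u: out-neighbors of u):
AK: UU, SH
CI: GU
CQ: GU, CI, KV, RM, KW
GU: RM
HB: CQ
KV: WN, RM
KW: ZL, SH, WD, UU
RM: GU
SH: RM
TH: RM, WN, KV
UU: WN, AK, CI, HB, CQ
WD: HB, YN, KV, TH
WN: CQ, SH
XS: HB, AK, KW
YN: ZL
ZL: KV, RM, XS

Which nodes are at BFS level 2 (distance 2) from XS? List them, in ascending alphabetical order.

Level 0: XS
Level 1: AK, HB, KW
Level 2: CQ, SH, UU, WD, ZL
Level 3: CI, GU, KV, RM, TH, WN, YN

CQ, SH, UU, WD, ZL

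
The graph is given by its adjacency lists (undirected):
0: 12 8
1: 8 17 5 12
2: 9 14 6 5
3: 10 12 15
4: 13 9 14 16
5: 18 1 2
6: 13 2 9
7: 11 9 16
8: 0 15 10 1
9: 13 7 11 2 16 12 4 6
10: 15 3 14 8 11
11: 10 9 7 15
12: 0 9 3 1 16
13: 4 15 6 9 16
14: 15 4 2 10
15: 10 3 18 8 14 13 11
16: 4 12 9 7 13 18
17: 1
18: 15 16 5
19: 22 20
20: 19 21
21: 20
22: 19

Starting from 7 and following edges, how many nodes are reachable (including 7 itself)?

19

BFS from 7 visits: 7, 9, 11, 16, 2, 4, 6, 12, 13, 10, 15, 18, 5, 14, 0, 1, 3, 8, 17
Reachable nodes: 19 of 23 total.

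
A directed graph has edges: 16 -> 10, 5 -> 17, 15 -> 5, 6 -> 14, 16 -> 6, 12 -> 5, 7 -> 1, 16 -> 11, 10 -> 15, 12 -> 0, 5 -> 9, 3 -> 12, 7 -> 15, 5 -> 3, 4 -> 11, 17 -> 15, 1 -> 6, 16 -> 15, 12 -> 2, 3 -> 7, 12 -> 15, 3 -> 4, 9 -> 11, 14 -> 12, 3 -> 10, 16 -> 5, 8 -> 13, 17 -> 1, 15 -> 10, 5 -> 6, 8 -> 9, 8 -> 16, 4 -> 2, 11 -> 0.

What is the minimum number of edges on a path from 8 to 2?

Level 0: 8
Level 1: 9, 13, 16
Level 2: 5, 6, 10, 11, 15
Level 3: 0, 3, 14, 17
Level 4: 1, 4, 7, 12
Level 5: 2
2 first appears at level 5.

5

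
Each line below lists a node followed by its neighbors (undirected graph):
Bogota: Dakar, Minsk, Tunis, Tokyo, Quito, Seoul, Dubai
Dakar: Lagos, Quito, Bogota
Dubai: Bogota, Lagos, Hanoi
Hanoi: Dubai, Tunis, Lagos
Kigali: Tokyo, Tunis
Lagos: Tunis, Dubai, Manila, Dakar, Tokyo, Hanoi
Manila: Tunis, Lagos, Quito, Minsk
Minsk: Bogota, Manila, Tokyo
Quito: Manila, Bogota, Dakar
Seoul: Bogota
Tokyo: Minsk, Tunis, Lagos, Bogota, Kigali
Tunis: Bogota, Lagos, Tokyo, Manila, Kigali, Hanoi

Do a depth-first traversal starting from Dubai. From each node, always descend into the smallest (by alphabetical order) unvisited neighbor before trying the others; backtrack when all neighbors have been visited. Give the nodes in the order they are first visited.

Dubai, Bogota, Dakar, Lagos, Hanoi, Tunis, Kigali, Tokyo, Minsk, Manila, Quito, Seoul

Visit Dubai
Dubai → Bogota
Bogota → Dakar
Dakar → Lagos
Lagos → Hanoi
Hanoi → Tunis
Tunis → Kigali
Kigali → Tokyo
Tokyo → Minsk
Minsk → Manila
Manila → Quito
Bogota → Seoul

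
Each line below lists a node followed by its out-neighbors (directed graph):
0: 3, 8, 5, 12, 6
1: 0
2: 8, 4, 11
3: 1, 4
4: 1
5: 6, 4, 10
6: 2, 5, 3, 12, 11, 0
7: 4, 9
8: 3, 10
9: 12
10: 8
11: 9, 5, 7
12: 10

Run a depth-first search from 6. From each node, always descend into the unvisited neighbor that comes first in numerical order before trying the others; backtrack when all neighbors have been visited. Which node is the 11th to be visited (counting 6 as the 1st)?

11

Visit 6
6 → 0
0 → 3
3 → 1
3 → 4
0 → 5
5 → 10
10 → 8
0 → 12
6 → 2
2 → 11
11 → 7
7 → 9

Visit order: 6, 0, 3, 1, 4, 5, 10, 8, 12, 2, 11, 7, 9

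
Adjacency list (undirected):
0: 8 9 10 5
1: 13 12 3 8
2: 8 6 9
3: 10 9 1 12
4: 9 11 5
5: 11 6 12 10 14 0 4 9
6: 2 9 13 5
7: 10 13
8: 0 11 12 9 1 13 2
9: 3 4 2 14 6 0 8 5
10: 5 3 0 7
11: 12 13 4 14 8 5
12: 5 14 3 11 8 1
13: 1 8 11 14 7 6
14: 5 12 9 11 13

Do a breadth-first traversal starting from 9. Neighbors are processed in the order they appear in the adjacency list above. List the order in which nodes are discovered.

Visit 9; enqueue 3, 4, 2, 14, 6, 0, 8, 5 → queue [3, 4, 2, 14, 6, 0, 8, 5]
Visit 3; enqueue 10, 1, 12 → queue [4, 2, 14, 6, 0, 8, 5, 10, 1, 12]
Visit 4; enqueue 11 → queue [2, 14, 6, 0, 8, 5, 10, 1, 12, 11]
Visit 2 → queue [14, 6, 0, 8, 5, 10, 1, 12, 11]
Visit 14; enqueue 13 → queue [6, 0, 8, 5, 10, 1, 12, 11, 13]
Visit 6 → queue [0, 8, 5, 10, 1, 12, 11, 13]
Visit 0 → queue [8, 5, 10, 1, 12, 11, 13]
Visit 8 → queue [5, 10, 1, 12, 11, 13]
Visit 5 → queue [10, 1, 12, 11, 13]
Visit 10; enqueue 7 → queue [1, 12, 11, 13, 7]
Visit 1 → queue [12, 11, 13, 7]
Visit 12 → queue [11, 13, 7]
Visit 11 → queue [13, 7]
Visit 13 → queue [7]
Visit 7 → queue []

9 → 3 → 4 → 2 → 14 → 6 → 0 → 8 → 5 → 10 → 1 → 12 → 11 → 13 → 7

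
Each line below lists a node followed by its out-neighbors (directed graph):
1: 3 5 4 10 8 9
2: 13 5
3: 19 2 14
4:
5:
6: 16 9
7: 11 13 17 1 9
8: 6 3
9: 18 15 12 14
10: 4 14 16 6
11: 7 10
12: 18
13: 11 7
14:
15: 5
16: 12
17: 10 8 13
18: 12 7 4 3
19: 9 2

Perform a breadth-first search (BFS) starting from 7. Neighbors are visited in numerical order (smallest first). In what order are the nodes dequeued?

7 → 1 → 9 → 11 → 13 → 17 → 3 → 4 → 5 → 8 → 10 → 12 → 14 → 15 → 18 → 2 → 19 → 6 → 16

Visit 7; enqueue 1, 9, 11, 13, 17 → queue [1, 9, 11, 13, 17]
Visit 1; enqueue 3, 4, 5, 8, 10 → queue [9, 11, 13, 17, 3, 4, 5, 8, 10]
Visit 9; enqueue 12, 14, 15, 18 → queue [11, 13, 17, 3, 4, 5, 8, 10, 12, 14, 15, 18]
Visit 11 → queue [13, 17, 3, 4, 5, 8, 10, 12, 14, 15, 18]
Visit 13 → queue [17, 3, 4, 5, 8, 10, 12, 14, 15, 18]
Visit 17 → queue [3, 4, 5, 8, 10, 12, 14, 15, 18]
Visit 3; enqueue 2, 19 → queue [4, 5, 8, 10, 12, 14, 15, 18, 2, 19]
Visit 4 → queue [5, 8, 10, 12, 14, 15, 18, 2, 19]
Visit 5 → queue [8, 10, 12, 14, 15, 18, 2, 19]
Visit 8; enqueue 6 → queue [10, 12, 14, 15, 18, 2, 19, 6]
Visit 10; enqueue 16 → queue [12, 14, 15, 18, 2, 19, 6, 16]
Visit 12 → queue [14, 15, 18, 2, 19, 6, 16]
Visit 14 → queue [15, 18, 2, 19, 6, 16]
Visit 15 → queue [18, 2, 19, 6, 16]
Visit 18 → queue [2, 19, 6, 16]
Visit 2 → queue [19, 6, 16]
Visit 19 → queue [6, 16]
Visit 6 → queue [16]
Visit 16 → queue []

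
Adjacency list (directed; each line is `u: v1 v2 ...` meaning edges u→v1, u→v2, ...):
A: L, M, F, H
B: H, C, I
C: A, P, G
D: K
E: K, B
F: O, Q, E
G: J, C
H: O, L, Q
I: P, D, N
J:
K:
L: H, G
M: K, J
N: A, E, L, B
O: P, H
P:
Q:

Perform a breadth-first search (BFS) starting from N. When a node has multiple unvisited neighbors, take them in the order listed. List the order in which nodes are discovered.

Visit N; enqueue A, E, L, B → queue [A, E, L, B]
Visit A; enqueue M, F, H → queue [E, L, B, M, F, H]
Visit E; enqueue K → queue [L, B, M, F, H, K]
Visit L; enqueue G → queue [B, M, F, H, K, G]
Visit B; enqueue C, I → queue [M, F, H, K, G, C, I]
Visit M; enqueue J → queue [F, H, K, G, C, I, J]
Visit F; enqueue O, Q → queue [H, K, G, C, I, J, O, Q]
Visit H → queue [K, G, C, I, J, O, Q]
Visit K → queue [G, C, I, J, O, Q]
Visit G → queue [C, I, J, O, Q]
Visit C; enqueue P → queue [I, J, O, Q, P]
Visit I; enqueue D → queue [J, O, Q, P, D]
Visit J → queue [O, Q, P, D]
Visit O → queue [Q, P, D]
Visit Q → queue [P, D]
Visit P → queue [D]
Visit D → queue []

N → A → E → L → B → M → F → H → K → G → C → I → J → O → Q → P → D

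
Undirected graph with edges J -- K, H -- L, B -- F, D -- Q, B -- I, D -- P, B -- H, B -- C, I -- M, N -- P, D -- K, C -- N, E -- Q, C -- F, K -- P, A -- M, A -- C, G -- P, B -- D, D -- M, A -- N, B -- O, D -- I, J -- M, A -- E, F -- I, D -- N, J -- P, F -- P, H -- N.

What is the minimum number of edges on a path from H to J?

Level 0: H
Level 1: B, L, N
Level 2: A, C, D, F, I, O, P
Level 3: E, G, J, K, M, Q
J first appears at level 3.

3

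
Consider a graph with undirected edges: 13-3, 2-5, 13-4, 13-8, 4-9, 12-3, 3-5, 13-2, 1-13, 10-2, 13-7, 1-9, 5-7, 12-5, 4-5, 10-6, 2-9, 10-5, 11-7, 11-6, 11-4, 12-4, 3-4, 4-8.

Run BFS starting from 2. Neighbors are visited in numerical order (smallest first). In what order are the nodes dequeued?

2, 5, 9, 10, 13, 3, 4, 7, 12, 1, 6, 8, 11

Visit 2; enqueue 5, 9, 10, 13 → queue [5, 9, 10, 13]
Visit 5; enqueue 3, 4, 7, 12 → queue [9, 10, 13, 3, 4, 7, 12]
Visit 9; enqueue 1 → queue [10, 13, 3, 4, 7, 12, 1]
Visit 10; enqueue 6 → queue [13, 3, 4, 7, 12, 1, 6]
Visit 13; enqueue 8 → queue [3, 4, 7, 12, 1, 6, 8]
Visit 3 → queue [4, 7, 12, 1, 6, 8]
Visit 4; enqueue 11 → queue [7, 12, 1, 6, 8, 11]
Visit 7 → queue [12, 1, 6, 8, 11]
Visit 12 → queue [1, 6, 8, 11]
Visit 1 → queue [6, 8, 11]
Visit 6 → queue [8, 11]
Visit 8 → queue [11]
Visit 11 → queue []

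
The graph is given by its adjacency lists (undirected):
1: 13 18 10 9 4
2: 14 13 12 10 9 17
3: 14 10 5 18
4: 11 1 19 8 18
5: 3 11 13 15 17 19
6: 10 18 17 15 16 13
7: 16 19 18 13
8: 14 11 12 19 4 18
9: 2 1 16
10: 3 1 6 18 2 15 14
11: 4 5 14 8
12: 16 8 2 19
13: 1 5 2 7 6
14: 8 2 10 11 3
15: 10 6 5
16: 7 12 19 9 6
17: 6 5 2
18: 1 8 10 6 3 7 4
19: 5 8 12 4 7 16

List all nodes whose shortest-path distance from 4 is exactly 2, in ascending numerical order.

3, 5, 6, 7, 9, 10, 12, 13, 14, 16

Level 0: 4
Level 1: 1, 8, 11, 18, 19
Level 2: 3, 5, 6, 7, 9, 10, 12, 13, 14, 16
Level 3: 2, 15, 17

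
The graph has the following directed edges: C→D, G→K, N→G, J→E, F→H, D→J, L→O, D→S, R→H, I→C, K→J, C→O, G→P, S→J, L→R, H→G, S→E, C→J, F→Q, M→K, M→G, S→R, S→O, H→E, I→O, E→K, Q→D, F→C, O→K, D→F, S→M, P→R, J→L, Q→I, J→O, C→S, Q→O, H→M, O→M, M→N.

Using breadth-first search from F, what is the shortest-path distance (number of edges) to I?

Level 0: F
Level 1: C, H, Q
Level 2: D, E, G, I, J, M, O, S
Level 3: K, L, N, P, R
I first appears at level 2.

2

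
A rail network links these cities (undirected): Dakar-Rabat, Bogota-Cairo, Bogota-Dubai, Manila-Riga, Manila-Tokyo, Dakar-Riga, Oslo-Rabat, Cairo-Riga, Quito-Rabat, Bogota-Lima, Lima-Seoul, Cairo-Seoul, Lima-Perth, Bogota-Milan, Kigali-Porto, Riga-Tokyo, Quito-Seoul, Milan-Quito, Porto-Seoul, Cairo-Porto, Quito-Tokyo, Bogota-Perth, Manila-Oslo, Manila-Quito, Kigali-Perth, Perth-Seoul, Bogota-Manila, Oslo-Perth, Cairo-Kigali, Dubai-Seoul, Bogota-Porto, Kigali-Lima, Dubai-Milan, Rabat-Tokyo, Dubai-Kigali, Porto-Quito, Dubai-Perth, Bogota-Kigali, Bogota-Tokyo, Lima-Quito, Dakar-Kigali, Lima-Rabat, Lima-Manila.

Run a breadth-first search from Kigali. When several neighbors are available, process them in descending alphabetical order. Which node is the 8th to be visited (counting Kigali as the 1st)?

Bogota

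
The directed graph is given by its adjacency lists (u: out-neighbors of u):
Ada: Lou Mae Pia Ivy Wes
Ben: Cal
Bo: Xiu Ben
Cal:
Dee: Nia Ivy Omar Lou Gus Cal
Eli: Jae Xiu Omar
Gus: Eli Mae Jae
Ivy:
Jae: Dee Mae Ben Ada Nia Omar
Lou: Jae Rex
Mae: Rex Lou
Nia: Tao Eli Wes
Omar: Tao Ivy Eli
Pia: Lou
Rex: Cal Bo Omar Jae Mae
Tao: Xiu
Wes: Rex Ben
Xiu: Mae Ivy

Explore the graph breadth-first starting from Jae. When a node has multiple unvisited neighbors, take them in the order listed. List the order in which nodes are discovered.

Visit Jae; enqueue Dee, Mae, Ben, Ada, Nia, Omar → queue [Dee, Mae, Ben, Ada, Nia, Omar]
Visit Dee; enqueue Ivy, Lou, Gus, Cal → queue [Mae, Ben, Ada, Nia, Omar, Ivy, Lou, Gus, Cal]
Visit Mae; enqueue Rex → queue [Ben, Ada, Nia, Omar, Ivy, Lou, Gus, Cal, Rex]
Visit Ben → queue [Ada, Nia, Omar, Ivy, Lou, Gus, Cal, Rex]
Visit Ada; enqueue Pia, Wes → queue [Nia, Omar, Ivy, Lou, Gus, Cal, Rex, Pia, Wes]
Visit Nia; enqueue Tao, Eli → queue [Omar, Ivy, Lou, Gus, Cal, Rex, Pia, Wes, Tao, Eli]
Visit Omar → queue [Ivy, Lou, Gus, Cal, Rex, Pia, Wes, Tao, Eli]
Visit Ivy → queue [Lou, Gus, Cal, Rex, Pia, Wes, Tao, Eli]
Visit Lou → queue [Gus, Cal, Rex, Pia, Wes, Tao, Eli]
Visit Gus → queue [Cal, Rex, Pia, Wes, Tao, Eli]
Visit Cal → queue [Rex, Pia, Wes, Tao, Eli]
Visit Rex; enqueue Bo → queue [Pia, Wes, Tao, Eli, Bo]
Visit Pia → queue [Wes, Tao, Eli, Bo]
Visit Wes → queue [Tao, Eli, Bo]
Visit Tao; enqueue Xiu → queue [Eli, Bo, Xiu]
Visit Eli → queue [Bo, Xiu]
Visit Bo → queue [Xiu]
Visit Xiu → queue []

Jae → Dee → Mae → Ben → Ada → Nia → Omar → Ivy → Lou → Gus → Cal → Rex → Pia → Wes → Tao → Eli → Bo → Xiu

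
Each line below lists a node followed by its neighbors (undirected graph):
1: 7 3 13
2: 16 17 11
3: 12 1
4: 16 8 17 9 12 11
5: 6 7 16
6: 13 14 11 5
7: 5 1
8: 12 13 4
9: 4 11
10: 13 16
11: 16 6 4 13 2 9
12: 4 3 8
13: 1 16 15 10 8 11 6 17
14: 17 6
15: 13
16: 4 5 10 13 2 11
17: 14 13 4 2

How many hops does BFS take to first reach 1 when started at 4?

3

Level 0: 4
Level 1: 8, 9, 11, 12, 16, 17
Level 2: 2, 3, 5, 6, 10, 13, 14
Level 3: 1, 7, 15
1 first appears at level 3.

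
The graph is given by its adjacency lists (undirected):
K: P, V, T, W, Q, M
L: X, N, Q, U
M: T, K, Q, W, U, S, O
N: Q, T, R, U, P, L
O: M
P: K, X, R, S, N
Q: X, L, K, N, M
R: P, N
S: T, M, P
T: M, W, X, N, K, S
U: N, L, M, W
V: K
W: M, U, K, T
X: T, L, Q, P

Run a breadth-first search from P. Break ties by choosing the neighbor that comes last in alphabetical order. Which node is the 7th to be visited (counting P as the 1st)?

T

Visit P; enqueue X, S, R, N, K → queue [X, S, R, N, K]
Visit X; enqueue T, Q, L → queue [S, R, N, K, T, Q, L]
Visit S; enqueue M → queue [R, N, K, T, Q, L, M]
Visit R → queue [N, K, T, Q, L, M]
Visit N; enqueue U → queue [K, T, Q, L, M, U]
Visit K; enqueue W, V → queue [T, Q, L, M, U, W, V]
Visit T → queue [Q, L, M, U, W, V]
Visit Q → queue [L, M, U, W, V]
Visit L → queue [M, U, W, V]
Visit M; enqueue O → queue [U, W, V, O]
Visit U → queue [W, V, O]
Visit W → queue [V, O]
Visit V → queue [O]
Visit O → queue []

Visit order: P, X, S, R, N, K, T, Q, L, M, U, W, V, O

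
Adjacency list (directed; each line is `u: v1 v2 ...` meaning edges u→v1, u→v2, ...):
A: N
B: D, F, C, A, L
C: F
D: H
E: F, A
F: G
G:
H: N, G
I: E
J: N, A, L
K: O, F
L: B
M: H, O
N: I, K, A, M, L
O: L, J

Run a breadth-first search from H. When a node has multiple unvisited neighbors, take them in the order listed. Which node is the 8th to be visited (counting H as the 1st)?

Visit H; enqueue N, G → queue [N, G]
Visit N; enqueue I, K, A, M, L → queue [G, I, K, A, M, L]
Visit G → queue [I, K, A, M, L]
Visit I; enqueue E → queue [K, A, M, L, E]
Visit K; enqueue O, F → queue [A, M, L, E, O, F]
Visit A → queue [M, L, E, O, F]
Visit M → queue [L, E, O, F]
Visit L; enqueue B → queue [E, O, F, B]
Visit E → queue [O, F, B]
Visit O; enqueue J → queue [F, B, J]
Visit F → queue [B, J]
Visit B; enqueue D, C → queue [J, D, C]
Visit J → queue [D, C]
Visit D → queue [C]
Visit C → queue []

Visit order: H, N, G, I, K, A, M, L, E, O, F, B, J, D, C

L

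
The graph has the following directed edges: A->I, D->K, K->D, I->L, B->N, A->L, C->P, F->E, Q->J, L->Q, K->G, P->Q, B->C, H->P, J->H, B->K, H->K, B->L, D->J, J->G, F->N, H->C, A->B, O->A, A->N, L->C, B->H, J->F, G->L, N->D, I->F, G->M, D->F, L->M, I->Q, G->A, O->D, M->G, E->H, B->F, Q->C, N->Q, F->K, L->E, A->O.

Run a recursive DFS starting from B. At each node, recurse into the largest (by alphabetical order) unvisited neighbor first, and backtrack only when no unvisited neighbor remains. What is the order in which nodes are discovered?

B → N → Q → J → H → P → K → G → M → L → E → C → A → O → D → F → I

Visit B
B → N
N → Q
Q → J
J → H
H → P
H → K
K → G
G → M
G → L
L → E
L → C
G → A
A → O
O → D
D → F
A → I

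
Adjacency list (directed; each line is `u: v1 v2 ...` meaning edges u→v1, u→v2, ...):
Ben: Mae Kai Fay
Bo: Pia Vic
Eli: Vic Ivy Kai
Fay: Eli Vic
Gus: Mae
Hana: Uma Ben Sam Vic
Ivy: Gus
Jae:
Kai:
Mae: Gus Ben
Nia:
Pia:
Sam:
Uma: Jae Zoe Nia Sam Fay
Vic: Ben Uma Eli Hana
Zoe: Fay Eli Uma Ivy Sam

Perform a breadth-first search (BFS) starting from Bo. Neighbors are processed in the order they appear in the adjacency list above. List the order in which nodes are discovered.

Bo → Pia → Vic → Ben → Uma → Eli → Hana → Mae → Kai → Fay → Jae → Zoe → Nia → Sam → Ivy → Gus

Visit Bo; enqueue Pia, Vic → queue [Pia, Vic]
Visit Pia → queue [Vic]
Visit Vic; enqueue Ben, Uma, Eli, Hana → queue [Ben, Uma, Eli, Hana]
Visit Ben; enqueue Mae, Kai, Fay → queue [Uma, Eli, Hana, Mae, Kai, Fay]
Visit Uma; enqueue Jae, Zoe, Nia, Sam → queue [Eli, Hana, Mae, Kai, Fay, Jae, Zoe, Nia, Sam]
Visit Eli; enqueue Ivy → queue [Hana, Mae, Kai, Fay, Jae, Zoe, Nia, Sam, Ivy]
Visit Hana → queue [Mae, Kai, Fay, Jae, Zoe, Nia, Sam, Ivy]
Visit Mae; enqueue Gus → queue [Kai, Fay, Jae, Zoe, Nia, Sam, Ivy, Gus]
Visit Kai → queue [Fay, Jae, Zoe, Nia, Sam, Ivy, Gus]
Visit Fay → queue [Jae, Zoe, Nia, Sam, Ivy, Gus]
Visit Jae → queue [Zoe, Nia, Sam, Ivy, Gus]
Visit Zoe → queue [Nia, Sam, Ivy, Gus]
Visit Nia → queue [Sam, Ivy, Gus]
Visit Sam → queue [Ivy, Gus]
Visit Ivy → queue [Gus]
Visit Gus → queue []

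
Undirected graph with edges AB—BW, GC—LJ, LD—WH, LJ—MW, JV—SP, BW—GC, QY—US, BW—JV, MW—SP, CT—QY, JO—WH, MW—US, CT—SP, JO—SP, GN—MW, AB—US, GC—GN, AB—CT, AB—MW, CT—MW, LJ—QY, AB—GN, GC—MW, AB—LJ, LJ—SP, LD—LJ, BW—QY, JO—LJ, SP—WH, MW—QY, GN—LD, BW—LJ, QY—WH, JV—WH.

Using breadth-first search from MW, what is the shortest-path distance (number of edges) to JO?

2

Level 0: MW
Level 1: AB, CT, GC, GN, LJ, QY, SP, US
Level 2: BW, JO, JV, LD, WH
JO first appears at level 2.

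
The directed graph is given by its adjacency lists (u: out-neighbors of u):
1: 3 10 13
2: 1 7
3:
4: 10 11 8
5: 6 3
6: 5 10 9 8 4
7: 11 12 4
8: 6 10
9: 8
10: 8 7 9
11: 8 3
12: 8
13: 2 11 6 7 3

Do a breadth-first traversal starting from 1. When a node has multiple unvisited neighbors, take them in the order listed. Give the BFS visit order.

Visit 1; enqueue 3, 10, 13 → queue [3, 10, 13]
Visit 3 → queue [10, 13]
Visit 10; enqueue 8, 7, 9 → queue [13, 8, 7, 9]
Visit 13; enqueue 2, 11, 6 → queue [8, 7, 9, 2, 11, 6]
Visit 8 → queue [7, 9, 2, 11, 6]
Visit 7; enqueue 12, 4 → queue [9, 2, 11, 6, 12, 4]
Visit 9 → queue [2, 11, 6, 12, 4]
Visit 2 → queue [11, 6, 12, 4]
Visit 11 → queue [6, 12, 4]
Visit 6; enqueue 5 → queue [12, 4, 5]
Visit 12 → queue [4, 5]
Visit 4 → queue [5]
Visit 5 → queue []

1 → 3 → 10 → 13 → 8 → 7 → 9 → 2 → 11 → 6 → 12 → 4 → 5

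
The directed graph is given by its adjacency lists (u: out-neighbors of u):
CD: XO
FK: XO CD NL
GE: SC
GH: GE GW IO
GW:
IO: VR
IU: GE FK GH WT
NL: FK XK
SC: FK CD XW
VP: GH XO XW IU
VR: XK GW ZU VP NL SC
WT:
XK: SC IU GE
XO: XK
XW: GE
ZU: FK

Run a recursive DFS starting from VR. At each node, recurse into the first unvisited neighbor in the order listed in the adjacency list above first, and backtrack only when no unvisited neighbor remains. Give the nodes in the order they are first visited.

Visit VR
VR → XK
XK → SC
SC → FK
FK → XO
FK → CD
FK → NL
SC → XW
XW → GE
XK → IU
IU → GH
GH → GW
GH → IO
IU → WT
VR → ZU
VR → VP

VR -> XK -> SC -> FK -> XO -> CD -> NL -> XW -> GE -> IU -> GH -> GW -> IO -> WT -> ZU -> VP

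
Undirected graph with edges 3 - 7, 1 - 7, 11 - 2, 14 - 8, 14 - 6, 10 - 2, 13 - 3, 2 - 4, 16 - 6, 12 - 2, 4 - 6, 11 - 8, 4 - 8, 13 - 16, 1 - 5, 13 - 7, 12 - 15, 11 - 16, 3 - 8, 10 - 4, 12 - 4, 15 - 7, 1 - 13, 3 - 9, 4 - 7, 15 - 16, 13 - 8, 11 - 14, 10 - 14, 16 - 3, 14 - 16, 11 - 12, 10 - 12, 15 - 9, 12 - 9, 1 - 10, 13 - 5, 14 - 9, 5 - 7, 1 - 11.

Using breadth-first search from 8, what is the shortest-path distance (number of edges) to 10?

Level 0: 8
Level 1: 3, 4, 11, 13, 14
Level 2: 1, 2, 5, 6, 7, 9, 10, 12, 16
Level 3: 15
10 first appears at level 2.

2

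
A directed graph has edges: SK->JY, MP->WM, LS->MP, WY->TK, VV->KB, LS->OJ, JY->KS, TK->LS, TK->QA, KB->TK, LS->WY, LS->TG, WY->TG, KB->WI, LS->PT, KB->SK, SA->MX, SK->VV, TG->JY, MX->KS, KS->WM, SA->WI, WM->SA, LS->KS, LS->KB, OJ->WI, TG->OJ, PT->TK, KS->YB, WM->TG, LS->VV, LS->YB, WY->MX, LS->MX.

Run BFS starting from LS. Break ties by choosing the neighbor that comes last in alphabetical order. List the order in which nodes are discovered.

LS, YB, WY, VV, TG, PT, OJ, MX, MP, KS, KB, TK, JY, WI, WM, SK, QA, SA

Visit LS; enqueue YB, WY, VV, TG, PT, OJ, MX, MP, KS, KB → queue [YB, WY, VV, TG, PT, OJ, MX, MP, KS, KB]
Visit YB → queue [WY, VV, TG, PT, OJ, MX, MP, KS, KB]
Visit WY; enqueue TK → queue [VV, TG, PT, OJ, MX, MP, KS, KB, TK]
Visit VV → queue [TG, PT, OJ, MX, MP, KS, KB, TK]
Visit TG; enqueue JY → queue [PT, OJ, MX, MP, KS, KB, TK, JY]
Visit PT → queue [OJ, MX, MP, KS, KB, TK, JY]
Visit OJ; enqueue WI → queue [MX, MP, KS, KB, TK, JY, WI]
Visit MX → queue [MP, KS, KB, TK, JY, WI]
Visit MP; enqueue WM → queue [KS, KB, TK, JY, WI, WM]
Visit KS → queue [KB, TK, JY, WI, WM]
Visit KB; enqueue SK → queue [TK, JY, WI, WM, SK]
Visit TK; enqueue QA → queue [JY, WI, WM, SK, QA]
Visit JY → queue [WI, WM, SK, QA]
Visit WI → queue [WM, SK, QA]
Visit WM; enqueue SA → queue [SK, QA, SA]
Visit SK → queue [QA, SA]
Visit QA → queue [SA]
Visit SA → queue []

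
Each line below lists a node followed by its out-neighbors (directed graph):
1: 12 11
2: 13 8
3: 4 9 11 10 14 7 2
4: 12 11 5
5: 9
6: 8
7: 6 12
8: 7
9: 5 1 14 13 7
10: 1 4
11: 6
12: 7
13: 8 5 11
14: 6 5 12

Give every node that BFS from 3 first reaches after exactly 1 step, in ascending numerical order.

Level 0: 3
Level 1: 2, 4, 7, 9, 10, 11, 14
Level 2: 1, 5, 6, 8, 12, 13

2, 4, 7, 9, 10, 11, 14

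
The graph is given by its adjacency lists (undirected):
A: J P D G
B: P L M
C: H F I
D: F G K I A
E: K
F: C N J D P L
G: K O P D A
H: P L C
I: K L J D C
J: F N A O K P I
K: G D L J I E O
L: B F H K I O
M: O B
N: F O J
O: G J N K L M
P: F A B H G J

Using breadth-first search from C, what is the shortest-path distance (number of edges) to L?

2

Level 0: C
Level 1: F, H, I
Level 2: D, J, K, L, N, P
Level 3: A, B, E, G, O
Level 4: M
L first appears at level 2.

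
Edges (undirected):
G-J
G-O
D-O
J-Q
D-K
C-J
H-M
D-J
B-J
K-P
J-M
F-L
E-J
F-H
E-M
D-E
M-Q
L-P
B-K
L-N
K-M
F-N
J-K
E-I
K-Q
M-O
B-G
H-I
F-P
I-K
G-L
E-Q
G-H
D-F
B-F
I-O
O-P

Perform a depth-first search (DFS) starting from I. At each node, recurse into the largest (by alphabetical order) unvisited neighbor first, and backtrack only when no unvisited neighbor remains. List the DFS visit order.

I -> O -> P -> L -> N -> F -> H -> M -> Q -> K -> J -> G -> B -> E -> D -> C

Visit I
I → O
O → P
P → L
L → N
N → F
F → H
H → M
M → Q
Q → K
K → J
J → G
G → B
J → E
E → D
J → C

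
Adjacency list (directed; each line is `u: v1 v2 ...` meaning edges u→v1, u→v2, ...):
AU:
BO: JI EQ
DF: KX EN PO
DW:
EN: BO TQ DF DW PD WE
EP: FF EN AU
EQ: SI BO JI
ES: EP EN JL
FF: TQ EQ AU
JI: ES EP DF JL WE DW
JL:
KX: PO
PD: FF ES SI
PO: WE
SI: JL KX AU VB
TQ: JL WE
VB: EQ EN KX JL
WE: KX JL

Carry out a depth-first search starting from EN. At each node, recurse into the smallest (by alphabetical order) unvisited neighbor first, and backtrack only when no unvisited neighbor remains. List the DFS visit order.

EN → BO → EQ → JI → DF → KX → PO → WE → JL → DW → EP → AU → FF → TQ → ES → SI → VB → PD

Visit EN
EN → BO
BO → EQ
EQ → JI
JI → DF
DF → KX
KX → PO
PO → WE
WE → JL
JI → DW
JI → EP
EP → AU
EP → FF
FF → TQ
JI → ES
EQ → SI
SI → VB
EN → PD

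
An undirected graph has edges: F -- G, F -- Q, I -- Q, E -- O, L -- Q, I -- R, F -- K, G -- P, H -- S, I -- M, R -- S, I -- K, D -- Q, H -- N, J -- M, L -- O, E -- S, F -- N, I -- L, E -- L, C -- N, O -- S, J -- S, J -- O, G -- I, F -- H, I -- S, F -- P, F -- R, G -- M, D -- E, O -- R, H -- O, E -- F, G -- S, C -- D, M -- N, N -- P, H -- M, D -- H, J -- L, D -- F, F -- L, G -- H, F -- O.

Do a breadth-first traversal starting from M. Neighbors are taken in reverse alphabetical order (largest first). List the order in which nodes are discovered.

M → N → J → I → H → G → P → F → C → S → O → L → R → Q → K → D → E

Visit M; enqueue N, J, I, H, G → queue [N, J, I, H, G]
Visit N; enqueue P, F, C → queue [J, I, H, G, P, F, C]
Visit J; enqueue S, O, L → queue [I, H, G, P, F, C, S, O, L]
Visit I; enqueue R, Q, K → queue [H, G, P, F, C, S, O, L, R, Q, K]
Visit H; enqueue D → queue [G, P, F, C, S, O, L, R, Q, K, D]
Visit G → queue [P, F, C, S, O, L, R, Q, K, D]
Visit P → queue [F, C, S, O, L, R, Q, K, D]
Visit F; enqueue E → queue [C, S, O, L, R, Q, K, D, E]
Visit C → queue [S, O, L, R, Q, K, D, E]
Visit S → queue [O, L, R, Q, K, D, E]
Visit O → queue [L, R, Q, K, D, E]
Visit L → queue [R, Q, K, D, E]
Visit R → queue [Q, K, D, E]
Visit Q → queue [K, D, E]
Visit K → queue [D, E]
Visit D → queue [E]
Visit E → queue []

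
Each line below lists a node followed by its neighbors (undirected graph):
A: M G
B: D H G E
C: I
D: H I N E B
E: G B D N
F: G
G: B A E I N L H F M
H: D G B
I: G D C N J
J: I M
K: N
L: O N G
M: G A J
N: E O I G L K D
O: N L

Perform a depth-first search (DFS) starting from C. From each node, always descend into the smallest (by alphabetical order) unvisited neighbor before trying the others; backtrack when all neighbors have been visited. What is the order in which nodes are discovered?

Visit C
C → I
I → D
D → B
B → E
E → G
G → A
A → M
M → J
G → F
G → H
G → L
L → N
N → K
N → O

C I D B E G A M J F H L N K O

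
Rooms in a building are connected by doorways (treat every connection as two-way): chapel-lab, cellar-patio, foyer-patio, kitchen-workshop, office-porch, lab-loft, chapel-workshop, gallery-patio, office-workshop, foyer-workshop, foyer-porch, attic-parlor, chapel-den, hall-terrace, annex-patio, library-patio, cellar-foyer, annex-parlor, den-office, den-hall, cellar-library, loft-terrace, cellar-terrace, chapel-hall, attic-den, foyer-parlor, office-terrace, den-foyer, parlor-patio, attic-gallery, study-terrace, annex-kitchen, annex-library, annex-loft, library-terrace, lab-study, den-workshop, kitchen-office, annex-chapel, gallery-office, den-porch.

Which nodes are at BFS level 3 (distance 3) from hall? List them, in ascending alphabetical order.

gallery, kitchen, parlor, patio

Level 0: hall
Level 1: chapel, den, terrace
Level 2: annex, attic, cellar, foyer, lab, library, loft, office, porch, study, workshop
Level 3: gallery, kitchen, parlor, patio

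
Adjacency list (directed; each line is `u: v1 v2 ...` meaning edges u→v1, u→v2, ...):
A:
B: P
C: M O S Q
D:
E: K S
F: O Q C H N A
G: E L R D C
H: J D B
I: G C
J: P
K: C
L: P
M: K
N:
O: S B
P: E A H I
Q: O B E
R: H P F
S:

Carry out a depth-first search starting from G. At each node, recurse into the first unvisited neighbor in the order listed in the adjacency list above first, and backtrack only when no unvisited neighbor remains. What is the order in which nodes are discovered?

Visit G
G → E
E → K
K → C
C → M
C → O
O → S
O → B
B → P
P → A
P → H
H → J
H → D
P → I
C → Q
G → L
G → R
R → F
F → N

G, E, K, C, M, O, S, B, P, A, H, J, D, I, Q, L, R, F, N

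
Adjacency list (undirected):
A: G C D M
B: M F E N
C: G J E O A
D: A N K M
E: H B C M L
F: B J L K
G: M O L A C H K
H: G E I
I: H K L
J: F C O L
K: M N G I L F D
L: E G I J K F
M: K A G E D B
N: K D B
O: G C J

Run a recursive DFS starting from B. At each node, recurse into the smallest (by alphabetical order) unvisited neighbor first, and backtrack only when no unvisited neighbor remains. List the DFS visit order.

Visit B
B → E
E → C
C → A
A → D
D → K
K → F
F → J
J → L
L → G
G → H
H → I
G → M
G → O
K → N

B, E, C, A, D, K, F, J, L, G, H, I, M, O, N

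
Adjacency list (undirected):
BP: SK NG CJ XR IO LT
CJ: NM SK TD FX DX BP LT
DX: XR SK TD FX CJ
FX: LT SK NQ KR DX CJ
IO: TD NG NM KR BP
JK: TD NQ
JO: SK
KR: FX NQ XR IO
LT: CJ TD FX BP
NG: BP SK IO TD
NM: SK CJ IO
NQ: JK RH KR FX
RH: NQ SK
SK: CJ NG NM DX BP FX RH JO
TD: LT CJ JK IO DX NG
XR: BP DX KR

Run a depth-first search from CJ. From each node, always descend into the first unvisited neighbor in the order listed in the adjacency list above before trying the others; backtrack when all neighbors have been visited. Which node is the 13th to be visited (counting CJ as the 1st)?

Visit CJ
CJ → NM
NM → SK
SK → NG
NG → BP
BP → XR
XR → DX
DX → TD
TD → LT
LT → FX
FX → NQ
NQ → JK
NQ → RH
NQ → KR
KR → IO
SK → JO

Visit order: CJ, NM, SK, NG, BP, XR, DX, TD, LT, FX, NQ, JK, RH, KR, IO, JO

RH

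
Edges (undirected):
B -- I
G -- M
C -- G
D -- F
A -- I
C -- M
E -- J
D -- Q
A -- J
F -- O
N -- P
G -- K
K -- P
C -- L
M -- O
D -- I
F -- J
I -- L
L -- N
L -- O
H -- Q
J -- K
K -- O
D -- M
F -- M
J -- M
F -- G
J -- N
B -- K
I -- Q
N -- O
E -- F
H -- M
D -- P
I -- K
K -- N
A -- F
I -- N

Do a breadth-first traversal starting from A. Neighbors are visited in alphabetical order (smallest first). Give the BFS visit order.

A F I J D E G M O B K L N Q P C H

Visit A; enqueue F, I, J → queue [F, I, J]
Visit F; enqueue D, E, G, M, O → queue [I, J, D, E, G, M, O]
Visit I; enqueue B, K, L, N, Q → queue [J, D, E, G, M, O, B, K, L, N, Q]
Visit J → queue [D, E, G, M, O, B, K, L, N, Q]
Visit D; enqueue P → queue [E, G, M, O, B, K, L, N, Q, P]
Visit E → queue [G, M, O, B, K, L, N, Q, P]
Visit G; enqueue C → queue [M, O, B, K, L, N, Q, P, C]
Visit M; enqueue H → queue [O, B, K, L, N, Q, P, C, H]
Visit O → queue [B, K, L, N, Q, P, C, H]
Visit B → queue [K, L, N, Q, P, C, H]
Visit K → queue [L, N, Q, P, C, H]
Visit L → queue [N, Q, P, C, H]
Visit N → queue [Q, P, C, H]
Visit Q → queue [P, C, H]
Visit P → queue [C, H]
Visit C → queue [H]
Visit H → queue []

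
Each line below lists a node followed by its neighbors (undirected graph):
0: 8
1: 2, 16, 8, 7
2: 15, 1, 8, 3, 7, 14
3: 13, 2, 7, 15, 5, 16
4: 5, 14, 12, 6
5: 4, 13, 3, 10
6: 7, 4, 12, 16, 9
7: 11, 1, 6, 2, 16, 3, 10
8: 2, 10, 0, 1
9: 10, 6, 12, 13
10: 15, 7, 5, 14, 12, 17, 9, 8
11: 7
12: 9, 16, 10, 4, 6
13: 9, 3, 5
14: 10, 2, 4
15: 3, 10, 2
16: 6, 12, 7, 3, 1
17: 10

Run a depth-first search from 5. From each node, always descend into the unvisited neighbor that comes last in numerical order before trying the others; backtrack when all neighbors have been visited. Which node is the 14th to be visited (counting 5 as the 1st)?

4

Visit 5
5 → 13
13 → 9
9 → 12
12 → 16
16 → 7
7 → 11
7 → 10
10 → 17
10 → 15
15 → 3
3 → 2
2 → 14
14 → 4
4 → 6
2 → 8
8 → 1
8 → 0

Visit order: 5, 13, 9, 12, 16, 7, 11, 10, 17, 15, 3, 2, 14, 4, 6, 8, 1, 0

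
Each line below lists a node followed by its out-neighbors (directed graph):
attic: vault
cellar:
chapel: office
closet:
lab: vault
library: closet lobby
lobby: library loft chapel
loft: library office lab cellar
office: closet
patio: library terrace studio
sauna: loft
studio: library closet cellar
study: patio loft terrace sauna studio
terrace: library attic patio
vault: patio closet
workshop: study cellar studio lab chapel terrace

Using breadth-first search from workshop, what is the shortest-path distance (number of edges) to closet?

2

Level 0: workshop
Level 1: cellar, chapel, lab, studio, study, terrace
Level 2: attic, closet, library, loft, office, patio, sauna, vault
Level 3: lobby
closet first appears at level 2.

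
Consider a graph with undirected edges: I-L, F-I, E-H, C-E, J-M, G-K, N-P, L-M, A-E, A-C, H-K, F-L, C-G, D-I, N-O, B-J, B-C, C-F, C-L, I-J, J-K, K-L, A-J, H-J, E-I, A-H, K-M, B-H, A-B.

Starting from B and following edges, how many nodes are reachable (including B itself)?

BFS from B visits: B, A, C, H, J, E, F, G, L, K, I, M, D
Reachable nodes: 13 of 16 total.

13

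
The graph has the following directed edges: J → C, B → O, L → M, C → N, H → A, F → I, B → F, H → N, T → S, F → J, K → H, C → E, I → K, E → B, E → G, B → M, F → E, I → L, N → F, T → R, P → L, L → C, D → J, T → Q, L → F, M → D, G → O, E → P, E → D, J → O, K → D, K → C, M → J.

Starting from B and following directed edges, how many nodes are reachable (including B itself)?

BFS from B visits: B, F, M, O, E, I, J, D, G, P, K, L, C, H, N, A
Reachable nodes: 16 of 20 total.

16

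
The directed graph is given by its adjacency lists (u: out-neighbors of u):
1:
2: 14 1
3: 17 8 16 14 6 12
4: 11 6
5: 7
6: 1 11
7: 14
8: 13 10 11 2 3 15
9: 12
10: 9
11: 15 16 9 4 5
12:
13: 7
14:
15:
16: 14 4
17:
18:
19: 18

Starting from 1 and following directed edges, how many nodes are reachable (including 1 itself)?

BFS from 1 visits: 1
Reachable nodes: 1 of 19 total.

1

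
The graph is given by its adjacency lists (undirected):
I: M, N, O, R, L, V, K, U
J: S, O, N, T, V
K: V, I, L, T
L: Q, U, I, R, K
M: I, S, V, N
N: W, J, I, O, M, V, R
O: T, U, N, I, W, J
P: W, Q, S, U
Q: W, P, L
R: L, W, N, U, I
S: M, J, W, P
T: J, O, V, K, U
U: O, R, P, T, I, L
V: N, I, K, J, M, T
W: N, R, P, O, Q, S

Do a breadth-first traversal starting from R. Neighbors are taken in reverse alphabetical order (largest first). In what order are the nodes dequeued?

R -> W -> U -> N -> L -> I -> S -> Q -> P -> O -> T -> V -> M -> J -> K

Visit R; enqueue W, U, N, L, I → queue [W, U, N, L, I]
Visit W; enqueue S, Q, P, O → queue [U, N, L, I, S, Q, P, O]
Visit U; enqueue T → queue [N, L, I, S, Q, P, O, T]
Visit N; enqueue V, M, J → queue [L, I, S, Q, P, O, T, V, M, J]
Visit L; enqueue K → queue [I, S, Q, P, O, T, V, M, J, K]
Visit I → queue [S, Q, P, O, T, V, M, J, K]
Visit S → queue [Q, P, O, T, V, M, J, K]
Visit Q → queue [P, O, T, V, M, J, K]
Visit P → queue [O, T, V, M, J, K]
Visit O → queue [T, V, M, J, K]
Visit T → queue [V, M, J, K]
Visit V → queue [M, J, K]
Visit M → queue [J, K]
Visit J → queue [K]
Visit K → queue []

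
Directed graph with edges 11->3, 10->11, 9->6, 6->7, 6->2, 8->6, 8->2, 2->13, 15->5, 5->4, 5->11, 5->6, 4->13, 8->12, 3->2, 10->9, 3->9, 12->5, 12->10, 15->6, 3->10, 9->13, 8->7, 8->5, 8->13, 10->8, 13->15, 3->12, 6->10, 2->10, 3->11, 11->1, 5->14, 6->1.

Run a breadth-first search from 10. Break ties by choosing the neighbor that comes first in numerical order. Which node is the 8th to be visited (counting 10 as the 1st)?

Visit 10; enqueue 8, 9, 11 → queue [8, 9, 11]
Visit 8; enqueue 2, 5, 6, 7, 12, 13 → queue [9, 11, 2, 5, 6, 7, 12, 13]
Visit 9 → queue [11, 2, 5, 6, 7, 12, 13]
Visit 11; enqueue 1, 3 → queue [2, 5, 6, 7, 12, 13, 1, 3]
Visit 2 → queue [5, 6, 7, 12, 13, 1, 3]
Visit 5; enqueue 4, 14 → queue [6, 7, 12, 13, 1, 3, 4, 14]
Visit 6 → queue [7, 12, 13, 1, 3, 4, 14]
Visit 7 → queue [12, 13, 1, 3, 4, 14]
Visit 12 → queue [13, 1, 3, 4, 14]
Visit 13; enqueue 15 → queue [1, 3, 4, 14, 15]
Visit 1 → queue [3, 4, 14, 15]
Visit 3 → queue [4, 14, 15]
Visit 4 → queue [14, 15]
Visit 14 → queue [15]
Visit 15 → queue []

Visit order: 10, 8, 9, 11, 2, 5, 6, 7, 12, 13, 1, 3, 4, 14, 15

7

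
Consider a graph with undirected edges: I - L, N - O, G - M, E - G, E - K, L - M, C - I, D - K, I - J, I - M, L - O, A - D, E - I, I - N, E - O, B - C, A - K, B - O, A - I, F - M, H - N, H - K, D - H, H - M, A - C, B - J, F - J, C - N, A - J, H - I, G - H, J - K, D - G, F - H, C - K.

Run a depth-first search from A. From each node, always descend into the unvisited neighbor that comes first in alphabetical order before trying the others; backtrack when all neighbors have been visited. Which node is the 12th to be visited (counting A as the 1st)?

M

Visit A
A → C
C → B
B → J
J → F
F → H
H → D
D → G
G → E
E → I
I → L
L → M
L → O
O → N
E → K

Visit order: A, C, B, J, F, H, D, G, E, I, L, M, O, N, K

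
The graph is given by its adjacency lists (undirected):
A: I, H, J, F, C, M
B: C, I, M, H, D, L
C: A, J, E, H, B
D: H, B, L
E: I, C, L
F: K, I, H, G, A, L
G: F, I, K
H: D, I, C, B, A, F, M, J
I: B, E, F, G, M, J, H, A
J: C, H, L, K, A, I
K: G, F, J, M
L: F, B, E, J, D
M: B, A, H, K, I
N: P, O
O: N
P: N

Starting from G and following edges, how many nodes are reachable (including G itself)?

BFS from G visits: G, F, I, K, H, A, L, B, E, M, J, D, C
Reachable nodes: 13 of 16 total.

13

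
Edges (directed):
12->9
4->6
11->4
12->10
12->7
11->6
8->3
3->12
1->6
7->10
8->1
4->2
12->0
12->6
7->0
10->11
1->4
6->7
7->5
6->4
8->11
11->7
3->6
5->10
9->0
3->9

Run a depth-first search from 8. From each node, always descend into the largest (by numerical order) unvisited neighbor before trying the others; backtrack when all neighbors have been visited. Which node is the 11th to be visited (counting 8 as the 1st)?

12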